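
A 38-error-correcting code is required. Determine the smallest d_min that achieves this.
Correcting t errors requires d_min ≥ 2t + 1 = 2·38 + 1 = 77.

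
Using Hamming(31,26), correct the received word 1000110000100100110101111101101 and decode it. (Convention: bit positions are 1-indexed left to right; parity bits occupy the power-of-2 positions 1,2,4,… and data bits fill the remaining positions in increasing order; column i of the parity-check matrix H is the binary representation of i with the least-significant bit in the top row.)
Syndrome s = H · r^T (mod 2), r = 1000110000100100110101111101101:
  s[0] = (1010101010101010101010101010101)·(1000110000100100110101111101101) mod 2 = 1+0+0+0+1+0+0+0+0+0+1+0+0+0+0+0+1+0+0+0+0+0+1+0+1+0+0+0+1+0+1 mod 2 = 0
  s[1] = (0110011001100110011001100110011)·(1000110000100100110101111101101) mod 2 = 0+0+0+0+0+1+0+0+0+0+1+0+0+1+0+0+0+1+0+0+0+1+1+0+0+1+0+0+0+0+1 mod 2 = 0
  s[2] = (0001111000011110000111100001111)·(1000110000100100110101111101101) mod 2 = 0+0+0+0+1+1+0+0+0+0+0+0+0+1+0+0+0+0+0+1+0+1+1+0+0+0+0+1+1+0+1 mod 2 = 1
  s[3] = (0000000111111110000000011111111)·(1000110000100100110101111101101) mod 2 = 0+0+0+0+0+0+0+0+0+0+1+0+0+1+0+0+0+0+0+0+0+0+0+1+1+1+0+1+1+0+1 mod 2 = 0
  s[4] = (0000000000000001111111111111111)·(1000110000100100110101111101101) mod 2 = 0+0+0+0+0+0+0+0+0+0+0+0+0+0+0+0+1+1+0+1+0+1+1+1+1+1+0+1+1+0+1 mod 2 = 1
Syndrome = 00101
Column 20 of H equals this syndrome → error at bit 20 (1-indexed).
Flip bit 20: 1000110000100100110101111101101 → 1000110000100100110001111101101
Extract data bits at positions {3,5,6,7,9,10,11,12,13,14,15,17,18,19,20,21,22,23,24,25,26,27,28,29,30,31}: 01100010010110001111101101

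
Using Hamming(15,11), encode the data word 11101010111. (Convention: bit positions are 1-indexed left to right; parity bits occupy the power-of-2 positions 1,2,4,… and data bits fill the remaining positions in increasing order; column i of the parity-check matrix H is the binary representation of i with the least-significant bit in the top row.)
Codeword c = d · G (mod 2), d = 11101010111:
  c[0] = d·G[:,0] = (11101010111)·(11011010101) mod 2 = 1+1+0+0+1+0+1+0+1+0+1 mod 2 = 0
  c[1] = d·G[:,1] = (11101010111)·(10110110011) mod 2 = 1+0+1+0+0+0+1+0+0+1+1 mod 2 = 1
  c[2] = d·G[:,2] = (11101010111)·(10000000000) mod 2 = 1+0+0+0+0+0+0+0+0+0+0 mod 2 = 1
  c[3] = d·G[:,3] = (11101010111)·(01110001111) mod 2 = 0+1+1+0+0+0+0+0+1+1+1 mod 2 = 1
  c[4] = d·G[:,4] = (11101010111)·(01000000000) mod 2 = 0+1+0+0+0+0+0+0+0+0+0 mod 2 = 1
  c[5] = d·G[:,5] = (11101010111)·(00100000000) mod 2 = 0+0+1+0+0+0+0+0+0+0+0 mod 2 = 1
  c[6] = d·G[:,6] = (11101010111)·(00010000000) mod 2 = 0+0+0+0+0+0+0+0+0+0+0 mod 2 = 0
  c[7] = d·G[:,7] = (11101010111)·(00001111111) mod 2 = 0+0+0+0+1+0+1+0+1+1+1 mod 2 = 1
  c[8] = d·G[:,8] = (11101010111)·(00001000000) mod 2 = 0+0+0+0+1+0+0+0+0+0+0 mod 2 = 1
  c[9] = d·G[:,9] = (11101010111)·(00000100000) mod 2 = 0+0+0+0+0+0+0+0+0+0+0 mod 2 = 0
  c[10] = d·G[:,10] = (11101010111)·(00000010000) mod 2 = 0+0+0+0+0+0+1+0+0+0+0 mod 2 = 1
  c[11] = d·G[:,11] = (11101010111)·(00000001000) mod 2 = 0+0+0+0+0+0+0+0+0+0+0 mod 2 = 0
  c[12] = d·G[:,12] = (11101010111)·(00000000100) mod 2 = 0+0+0+0+0+0+0+0+1+0+0 mod 2 = 1
  c[13] = d·G[:,13] = (11101010111)·(00000000010) mod 2 = 0+0+0+0+0+0+0+0+0+1+0 mod 2 = 1
  c[14] = d·G[:,14] = (11101010111)·(00000000001) mod 2 = 0+0+0+0+0+0+0+0+0+0+1 mod 2 = 1
Codeword = 011111011010111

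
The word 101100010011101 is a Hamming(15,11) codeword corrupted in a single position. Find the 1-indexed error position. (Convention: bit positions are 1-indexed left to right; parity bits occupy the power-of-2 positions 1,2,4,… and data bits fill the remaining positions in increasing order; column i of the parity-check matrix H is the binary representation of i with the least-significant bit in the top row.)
Syndrome s = H · r^T (mod 2), r = 101100010011101:
  s[0] = (101010101010101)·(101100010011101) mod 2 = 1+0+1+0+0+0+0+0+0+0+1+0+1+0+1 mod 2 = 1
  s[1] = (011001100110011)·(101100010011101) mod 2 = 0+0+1+0+0+0+0+0+0+0+1+0+0+0+1 mod 2 = 1
  s[2] = (000111100001111)·(101100010011101) mod 2 = 0+0+0+1+0+0+0+0+0+0+0+1+1+0+1 mod 2 = 0
  s[3] = (000000011111111)·(101100010011101) mod 2 = 0+0+0+0+0+0+0+1+0+0+1+1+1+0+1 mod 2 = 1
Syndrome = 1101
Column i of H is the binary representation of i, so the syndrome is the binary index of the flipped bit.
Read s = 1101 with s[0] as LSB: 1·2^0 + 1·2^1 + 0·2^2 + 1·2^3 = 11.
Error is at bit position 11.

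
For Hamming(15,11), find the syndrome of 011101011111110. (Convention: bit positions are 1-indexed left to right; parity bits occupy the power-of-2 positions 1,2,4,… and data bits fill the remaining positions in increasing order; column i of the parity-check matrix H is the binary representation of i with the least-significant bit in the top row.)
Syndrome s = H · r^T (mod 2), r = 011101011111110:
  s[0] = (101010101010101)·(011101011111110) mod 2 = 0+0+1+0+0+0+0+0+1+0+1+0+1+0+0 mod 2 = 0
  s[1] = (011001100110011)·(011101011111110) mod 2 = 0+1+1+0+0+1+0+0+0+1+1+0+0+1+0 mod 2 = 0
  s[2] = (000111100001111)·(011101011111110) mod 2 = 0+0+0+1+0+1+0+0+0+0+0+1+1+1+0 mod 2 = 1
  s[3] = (000000011111111)·(011101011111110) mod 2 = 0+0+0+0+0+0+0+1+1+1+1+1+1+1+0 mod 2 = 1
Syndrome = 0011
Non-zero syndrome: error at position 12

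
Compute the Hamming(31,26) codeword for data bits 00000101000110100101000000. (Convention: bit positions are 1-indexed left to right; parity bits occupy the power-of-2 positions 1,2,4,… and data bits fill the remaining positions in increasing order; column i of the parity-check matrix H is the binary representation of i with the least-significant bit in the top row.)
Codeword c = d · G (mod 2), d = 00000101000110100101000000:
  c[0] = d·G[:,0] = (00000101000110100101000000)·(11011010101101010101010101) mod 2 = 0+0+0+0+0+0+0+0+0+0+0+1+0+0+0+0+0+1+0+1+0+0+0+0+0+0 mod 2 = 1
  c[1] = d·G[:,1] = (00000101000110100101000000)·(10110110011011001100110011) mod 2 = 0+0+0+0+0+1+0+0+0+0+0+0+1+0+0+0+0+1+0+0+0+0+0+0+0+0 mod 2 = 1
  c[2] = d·G[:,2] = (00000101000110100101000000)·(10000000000000000000000000) mod 2 = 0+0+0+0+0+0+0+0+0+0+0+0+0+0+0+0+0+0+0+0+0+0+0+0+0+0 mod 2 = 0
  c[3] = d·G[:,3] = (00000101000110100101000000)·(01110001111000111100001111) mod 2 = 0+0+0+0+0+0+0+1+0+0+0+0+0+0+1+0+0+1+0+0+0+0+0+0+0+0 mod 2 = 1
  c[4] = d·G[:,4] = (00000101000110100101000000)·(01000000000000000000000000) mod 2 = 0+0+0+0+0+0+0+0+0+0+0+0+0+0+0+0+0+0+0+0+0+0+0+0+0+0 mod 2 = 0
  c[5] = d·G[:,5] = (00000101000110100101000000)·(00100000000000000000000000) mod 2 = 0+0+0+0+0+0+0+0+0+0+0+0+0+0+0+0+0+0+0+0+0+0+0+0+0+0 mod 2 = 0
  c[6] = d·G[:,6] = (00000101000110100101000000)·(00010000000000000000000000) mod 2 = 0+0+0+0+0+0+0+0+0+0+0+0+0+0+0+0+0+0+0+0+0+0+0+0+0+0 mod 2 = 0
  c[7] = d·G[:,7] = (00000101000110100101000000)·(00001111111000000011111111) mod 2 = 0+0+0+0+0+1+0+1+0+0+0+0+0+0+0+0+0+0+0+1+0+0+0+0+0+0 mod 2 = 1
  c[8] = d·G[:,8] = (00000101000110100101000000)·(00001000000000000000000000) mod 2 = 0+0+0+0+0+0+0+0+0+0+0+0+0+0+0+0+0+0+0+0+0+0+0+0+0+0 mod 2 = 0
  c[9] = d·G[:,9] = (00000101000110100101000000)·(00000100000000000000000000) mod 2 = 0+0+0+0+0+1+0+0+0+0+0+0+0+0+0+0+0+0+0+0+0+0+0+0+0+0 mod 2 = 1
  c[10] = d·G[:,10] = (00000101000110100101000000)·(00000010000000000000000000) mod 2 = 0+0+0+0+0+0+0+0+0+0+0+0+0+0+0+0+0+0+0+0+0+0+0+0+0+0 mod 2 = 0
  c[11] = d·G[:,11] = (00000101000110100101000000)·(00000001000000000000000000) mod 2 = 0+0+0+0+0+0+0+1+0+0+0+0+0+0+0+0+0+0+0+0+0+0+0+0+0+0 mod 2 = 1
  c[12] = d·G[:,12] = (00000101000110100101000000)·(00000000100000000000000000) mod 2 = 0+0+0+0+0+0+0+0+0+0+0+0+0+0+0+0+0+0+0+0+0+0+0+0+0+0 mod 2 = 0
  c[13] = d·G[:,13] = (00000101000110100101000000)·(00000000010000000000000000) mod 2 = 0+0+0+0+0+0+0+0+0+0+0+0+0+0+0+0+0+0+0+0+0+0+0+0+0+0 mod 2 = 0
  c[14] = d·G[:,14] = (00000101000110100101000000)·(00000000001000000000000000) mod 2 = 0+0+0+0+0+0+0+0+0+0+0+0+0+0+0+0+0+0+0+0+0+0+0+0+0+0 mod 2 = 0
  c[15] = d·G[:,15] = (00000101000110100101000000)·(00000000000111111111111111) mod 2 = 0+0+0+0+0+0+0+0+0+0+0+1+1+0+1+0+0+1+0+1+0+0+0+0+0+0 mod 2 = 1
  c[16] = d·G[:,16] = (00000101000110100101000000)·(00000000000100000000000000) mod 2 = 0+0+0+0+0+0+0+0+0+0+0+1+0+0+0+0+0+0+0+0+0+0+0+0+0+0 mod 2 = 1
  c[17] = d·G[:,17] = (00000101000110100101000000)·(00000000000010000000000000) mod 2 = 0+0+0+0+0+0+0+0+0+0+0+0+1+0+0+0+0+0+0+0+0+0+0+0+0+0 mod 2 = 1
  c[18] = d·G[:,18] = (00000101000110100101000000)·(00000000000001000000000000) mod 2 = 0+0+0+0+0+0+0+0+0+0+0+0+0+0+0+0+0+0+0+0+0+0+0+0+0+0 mod 2 = 0
  c[19] = d·G[:,19] = (00000101000110100101000000)·(00000000000000100000000000) mod 2 = 0+0+0+0+0+0+0+0+0+0+0+0+0+0+1+0+0+0+0+0+0+0+0+0+0+0 mod 2 = 1
  c[20] = d·G[:,20] = (00000101000110100101000000)·(00000000000000010000000000) mod 2 = 0+0+0+0+0+0+0+0+0+0+0+0+0+0+0+0+0+0+0+0+0+0+0+0+0+0 mod 2 = 0
  c[21] = d·G[:,21] = (00000101000110100101000000)·(00000000000000001000000000) mod 2 = 0+0+0+0+0+0+0+0+0+0+0+0+0+0+0+0+0+0+0+0+0+0+0+0+0+0 mod 2 = 0
  c[22] = d·G[:,22] = (00000101000110100101000000)·(00000000000000000100000000) mod 2 = 0+0+0+0+0+0+0+0+0+0+0+0+0+0+0+0+0+1+0+0+0+0+0+0+0+0 mod 2 = 1
  c[23] = d·G[:,23] = (00000101000110100101000000)·(00000000000000000010000000) mod 2 = 0+0+0+0+0+0+0+0+0+0+0+0+0+0+0+0+0+0+0+0+0+0+0+0+0+0 mod 2 = 0
  c[24] = d·G[:,24] = (00000101000110100101000000)·(00000000000000000001000000) mod 2 = 0+0+0+0+0+0+0+0+0+0+0+0+0+0+0+0+0+0+0+1+0+0+0+0+0+0 mod 2 = 1
  c[25] = d·G[:,25] = (00000101000110100101000000)·(00000000000000000000100000) mod 2 = 0+0+0+0+0+0+0+0+0+0+0+0+0+0+0+0+0+0+0+0+0+0+0+0+0+0 mod 2 = 0
  c[26] = d·G[:,26] = (00000101000110100101000000)·(00000000000000000000010000) mod 2 = 0+0+0+0+0+0+0+0+0+0+0+0+0+0+0+0+0+0+0+0+0+0+0+0+0+0 mod 2 = 0
  c[27] = d·G[:,27] = (00000101000110100101000000)·(00000000000000000000001000) mod 2 = 0+0+0+0+0+0+0+0+0+0+0+0+0+0+0+0+0+0+0+0+0+0+0+0+0+0 mod 2 = 0
  c[28] = d·G[:,28] = (00000101000110100101000000)·(00000000000000000000000100) mod 2 = 0+0+0+0+0+0+0+0+0+0+0+0+0+0+0+0+0+0+0+0+0+0+0+0+0+0 mod 2 = 0
  c[29] = d·G[:,29] = (00000101000110100101000000)·(00000000000000000000000010) mod 2 = 0+0+0+0+0+0+0+0+0+0+0+0+0+0+0+0+0+0+0+0+0+0+0+0+0+0 mod 2 = 0
  c[30] = d·G[:,30] = (00000101000110100101000000)·(00000000000000000000000001) mod 2 = 0+0+0+0+0+0+0+0+0+0+0+0+0+0+0+0+0+0+0+0+0+0+0+0+0+0 mod 2 = 0
Codeword = 1101000101010001110100101000000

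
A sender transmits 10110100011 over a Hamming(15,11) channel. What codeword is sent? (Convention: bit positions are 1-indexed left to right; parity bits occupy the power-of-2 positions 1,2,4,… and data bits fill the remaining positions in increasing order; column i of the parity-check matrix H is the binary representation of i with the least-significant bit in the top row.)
Codeword c = d · G (mod 2), d = 10110100011:
  c[0] = d·G[:,0] = (10110100011)·(11011010101) mod 2 = 1+0+0+1+0+0+0+0+0+0+1 mod 2 = 1
  c[1] = d·G[:,1] = (10110100011)·(10110110011) mod 2 = 1+0+1+1+0+1+0+0+0+1+1 mod 2 = 0
  c[2] = d·G[:,2] = (10110100011)·(10000000000) mod 2 = 1+0+0+0+0+0+0+0+0+0+0 mod 2 = 1
  c[3] = d·G[:,3] = (10110100011)·(01110001111) mod 2 = 0+0+1+1+0+0+0+0+0+1+1 mod 2 = 0
  c[4] = d·G[:,4] = (10110100011)·(01000000000) mod 2 = 0+0+0+0+0+0+0+0+0+0+0 mod 2 = 0
  c[5] = d·G[:,5] = (10110100011)·(00100000000) mod 2 = 0+0+1+0+0+0+0+0+0+0+0 mod 2 = 1
  c[6] = d·G[:,6] = (10110100011)·(00010000000) mod 2 = 0+0+0+1+0+0+0+0+0+0+0 mod 2 = 1
  c[7] = d·G[:,7] = (10110100011)·(00001111111) mod 2 = 0+0+0+0+0+1+0+0+0+1+1 mod 2 = 1
  c[8] = d·G[:,8] = (10110100011)·(00001000000) mod 2 = 0+0+0+0+0+0+0+0+0+0+0 mod 2 = 0
  c[9] = d·G[:,9] = (10110100011)·(00000100000) mod 2 = 0+0+0+0+0+1+0+0+0+0+0 mod 2 = 1
  c[10] = d·G[:,10] = (10110100011)·(00000010000) mod 2 = 0+0+0+0+0+0+0+0+0+0+0 mod 2 = 0
  c[11] = d·G[:,11] = (10110100011)·(00000001000) mod 2 = 0+0+0+0+0+0+0+0+0+0+0 mod 2 = 0
  c[12] = d·G[:,12] = (10110100011)·(00000000100) mod 2 = 0+0+0+0+0+0+0+0+0+0+0 mod 2 = 0
  c[13] = d·G[:,13] = (10110100011)·(00000000010) mod 2 = 0+0+0+0+0+0+0+0+0+1+0 mod 2 = 1
  c[14] = d·G[:,14] = (10110100011)·(00000000001) mod 2 = 0+0+0+0+0+0+0+0+0+0+1 mod 2 = 1
Codeword = 101001110100011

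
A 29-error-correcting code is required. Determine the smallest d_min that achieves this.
Correcting t errors requires d_min ≥ 2t + 1 = 2·29 + 1 = 59.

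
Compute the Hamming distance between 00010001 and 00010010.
XOR = 00000011, count of 1s = 2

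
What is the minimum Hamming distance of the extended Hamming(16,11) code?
d_min = 4 (adding an overall parity bit to Hamming(15,11) raises d_min from 3 to 4).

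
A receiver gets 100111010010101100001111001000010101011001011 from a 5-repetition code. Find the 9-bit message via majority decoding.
Split into 5-bit blocks and majority-vote each:
  block 1 = 10011: 3 ones, 2 zeros → 1
  block 2 = 10100: 2 ones, 3 zeros → 0
  block 3 = 10101: 3 ones, 2 zeros → 1
  block 4 = 10000: 1 ones, 4 zeros → 0
  block 5 = 11110: 4 ones, 1 zeros → 1
  block 6 = 01000: 1 ones, 4 zeros → 0
  block 7 = 01010: 2 ones, 3 zeros → 0
  block 8 = 10110: 3 ones, 2 zeros → 1
  block 9 = 01011: 3 ones, 2 zeros → 1
Decoded = 101010011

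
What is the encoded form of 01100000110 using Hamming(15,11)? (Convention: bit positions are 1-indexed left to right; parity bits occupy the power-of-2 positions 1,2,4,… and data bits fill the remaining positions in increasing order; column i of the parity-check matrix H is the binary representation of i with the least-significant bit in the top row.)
Codeword c = d · G (mod 2), d = 01100000110:
  c[0] = d·G[:,0] = (01100000110)·(11011010101) mod 2 = 0+1+0+0+0+0+0+0+1+0+0 mod 2 = 0
  c[1] = d·G[:,1] = (01100000110)·(10110110011) mod 2 = 0+0+1+0+0+0+0+0+0+1+0 mod 2 = 0
  c[2] = d·G[:,2] = (01100000110)·(10000000000) mod 2 = 0+0+0+0+0+0+0+0+0+0+0 mod 2 = 0
  c[3] = d·G[:,3] = (01100000110)·(01110001111) mod 2 = 0+1+1+0+0+0+0+0+1+1+0 mod 2 = 0
  c[4] = d·G[:,4] = (01100000110)·(01000000000) mod 2 = 0+1+0+0+0+0+0+0+0+0+0 mod 2 = 1
  c[5] = d·G[:,5] = (01100000110)·(00100000000) mod 2 = 0+0+1+0+0+0+0+0+0+0+0 mod 2 = 1
  c[6] = d·G[:,6] = (01100000110)·(00010000000) mod 2 = 0+0+0+0+0+0+0+0+0+0+0 mod 2 = 0
  c[7] = d·G[:,7] = (01100000110)·(00001111111) mod 2 = 0+0+0+0+0+0+0+0+1+1+0 mod 2 = 0
  c[8] = d·G[:,8] = (01100000110)·(00001000000) mod 2 = 0+0+0+0+0+0+0+0+0+0+0 mod 2 = 0
  c[9] = d·G[:,9] = (01100000110)·(00000100000) mod 2 = 0+0+0+0+0+0+0+0+0+0+0 mod 2 = 0
  c[10] = d·G[:,10] = (01100000110)·(00000010000) mod 2 = 0+0+0+0+0+0+0+0+0+0+0 mod 2 = 0
  c[11] = d·G[:,11] = (01100000110)·(00000001000) mod 2 = 0+0+0+0+0+0+0+0+0+0+0 mod 2 = 0
  c[12] = d·G[:,12] = (01100000110)·(00000000100) mod 2 = 0+0+0+0+0+0+0+0+1+0+0 mod 2 = 1
  c[13] = d·G[:,13] = (01100000110)·(00000000010) mod 2 = 0+0+0+0+0+0+0+0+0+1+0 mod 2 = 1
  c[14] = d·G[:,14] = (01100000110)·(00000000001) mod 2 = 0+0+0+0+0+0+0+0+0+0+0 mod 2 = 0
Codeword = 000011000000110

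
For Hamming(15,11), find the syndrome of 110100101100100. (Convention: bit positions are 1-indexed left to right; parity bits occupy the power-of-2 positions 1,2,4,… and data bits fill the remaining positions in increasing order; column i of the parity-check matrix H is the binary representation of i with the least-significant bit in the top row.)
Syndrome s = H · r^T (mod 2), r = 110100101100100:
  s[0] = (101010101010101)·(110100101100100) mod 2 = 1+0+0+0+0+0+1+0+1+0+0+0+1+0+0 mod 2 = 0
  s[1] = (011001100110011)·(110100101100100) mod 2 = 0+1+0+0+0+0+1+0+0+1+0+0+0+0+0 mod 2 = 1
  s[2] = (000111100001111)·(110100101100100) mod 2 = 0+0+0+1+0+0+1+0+0+0+0+0+1+0+0 mod 2 = 1
  s[3] = (000000011111111)·(110100101100100) mod 2 = 0+0+0+0+0+0+0+0+1+1+0+0+1+0+0 mod 2 = 1
Syndrome = 0111
Non-zero syndrome: error at position 14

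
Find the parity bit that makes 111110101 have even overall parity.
Sum of data bits: 1+1+1+1+1+0+1+0+1 = 7.
7 mod 2 = 1, so parity bit = 1.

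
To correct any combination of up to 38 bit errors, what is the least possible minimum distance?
Correcting t errors requires d_min ≥ 2t + 1 = 2·38 + 1 = 77.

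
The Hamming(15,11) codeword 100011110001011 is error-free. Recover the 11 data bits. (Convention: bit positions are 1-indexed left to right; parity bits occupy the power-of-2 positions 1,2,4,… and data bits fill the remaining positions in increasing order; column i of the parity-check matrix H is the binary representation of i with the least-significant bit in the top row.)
Parity bits occupy power-of-2 positions; data bits are at positions {3,5,6,7,9,10,11,12,13,14,15} (1-indexed).
Extract: c[3]=0 c[5]=1 c[6]=1 c[7]=1 c[9]=0 c[10]=0 c[11]=0 c[12]=1 c[13]=0 c[14]=1 c[15]=1
Data = 01110001011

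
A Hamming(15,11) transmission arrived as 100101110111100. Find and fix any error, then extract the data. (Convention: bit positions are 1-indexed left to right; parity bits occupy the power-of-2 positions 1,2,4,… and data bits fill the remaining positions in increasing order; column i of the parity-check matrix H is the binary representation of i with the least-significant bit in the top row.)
Syndrome s = H · r^T (mod 2), r = 100101110111100:
  s[0] = (101010101010101)·(100101110111100) mod 2 = 1+0+0+0+0+0+1+0+0+0+1+0+1+0+0 mod 2 = 0
  s[1] = (011001100110011)·(100101110111100) mod 2 = 0+0+0+0+0+1+1+0+0+1+1+0+0+0+0 mod 2 = 0
  s[2] = (000111100001111)·(100101110111100) mod 2 = 0+0+0+1+0+1+1+0+0+0+0+1+1+0+0 mod 2 = 1
  s[3] = (000000011111111)·(100101110111100) mod 2 = 0+0+0+0+0+0+0+1+0+1+1+1+1+0+0 mod 2 = 1
Syndrome = 0011
Column 12 of H equals this syndrome → error at bit 12 (1-indexed).
Flip bit 12: 100101110111100 → 100101110110100
Extract data bits at positions {3,5,6,7,9,10,11,12,13,14,15}: 00110110100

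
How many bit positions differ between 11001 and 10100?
XOR = 01101, count of 1s = 3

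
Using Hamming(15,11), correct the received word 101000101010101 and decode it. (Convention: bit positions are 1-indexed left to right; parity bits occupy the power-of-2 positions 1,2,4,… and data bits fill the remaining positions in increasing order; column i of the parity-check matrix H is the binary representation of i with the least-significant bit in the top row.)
Syndrome s = H · r^T (mod 2), r = 101000101010101:
  s[0] = (101010101010101)·(101000101010101) mod 2 = 1+0+1+0+0+0+1+0+1+0+1+0+1+0+1 mod 2 = 1
  s[1] = (011001100110011)·(101000101010101) mod 2 = 0+0+1+0+0+0+1+0+0+0+1+0+0+0+1 mod 2 = 0
  s[2] = (000111100001111)·(101000101010101) mod 2 = 0+0+0+0+0+0+1+0+0+0+0+0+1+0+1 mod 2 = 1
  s[3] = (000000011111111)·(101000101010101) mod 2 = 0+0+0+0+0+0+0+0+1+0+1+0+1+0+1 mod 2 = 0
Syndrome = 1010
Column 5 of H equals this syndrome → error at bit 5 (1-indexed).
Flip bit 5: 101000101010101 → 101010101010101
Extract data bits at positions {3,5,6,7,9,10,11,12,13,14,15}: 11011010101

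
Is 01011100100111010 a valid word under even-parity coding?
Sum of all bits: 0+1+0+1+1+1+0+0+1+0+0+1+1+1+0+1+0 = 9; 9 mod 2 = 1. Result is 1 → parity error detected.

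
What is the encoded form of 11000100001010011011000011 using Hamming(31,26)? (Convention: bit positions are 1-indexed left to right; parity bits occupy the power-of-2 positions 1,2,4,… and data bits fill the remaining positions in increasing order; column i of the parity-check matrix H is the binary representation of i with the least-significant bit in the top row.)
Codeword c = d · G (mod 2), d = 11000100001010011011000011:
  c[0] = d·G[:,0] = (11000100001010011011000011)·(11011010101101010101010101) mod 2 = 1+1+0+0+0+0+0+0+0+0+1+0+0+0+0+1+0+0+0+1+0+0+0+0+0+1 mod 2 = 0
  c[1] = d·G[:,1] = (11000100001010011011000011)·(10110110011011001100110011) mod 2 = 1+0+0+0+0+1+0+0+0+0+1+0+1+0+0+0+1+0+0+0+0+0+0+0+1+1 mod 2 = 1
  c[2] = d·G[:,2] = (11000100001010011011000011)·(10000000000000000000000000) mod 2 = 1+0+0+0+0+0+0+0+0+0+0+0+0+0+0+0+0+0+0+0+0+0+0+0+0+0 mod 2 = 1
  c[3] = d·G[:,3] = (11000100001010011011000011)·(01110001111000111100001111) mod 2 = 0+1+0+0+0+0+0+0+0+0+1+0+0+0+0+1+1+0+0+0+0+0+0+0+1+1 mod 2 = 0
  c[4] = d·G[:,4] = (11000100001010011011000011)·(01000000000000000000000000) mod 2 = 0+1+0+0+0+0+0+0+0+0+0+0+0+0+0+0+0+0+0+0+0+0+0+0+0+0 mod 2 = 1
  c[5] = d·G[:,5] = (11000100001010011011000011)·(00100000000000000000000000) mod 2 = 0+0+0+0+0+0+0+0+0+0+0+0+0+0+0+0+0+0+0+0+0+0+0+0+0+0 mod 2 = 0
  c[6] = d·G[:,6] = (11000100001010011011000011)·(00010000000000000000000000) mod 2 = 0+0+0+0+0+0+0+0+0+0+0+0+0+0+0+0+0+0+0+0+0+0+0+0+0+0 mod 2 = 0
  c[7] = d·G[:,7] = (11000100001010011011000011)·(00001111111000000011111111) mod 2 = 0+0+0+0+0+1+0+0+0+0+1+0+0+0+0+0+0+0+1+1+0+0+0+0+1+1 mod 2 = 0
  c[8] = d·G[:,8] = (11000100001010011011000011)·(00001000000000000000000000) mod 2 = 0+0+0+0+0+0+0+0+0+0+0+0+0+0+0+0+0+0+0+0+0+0+0+0+0+0 mod 2 = 0
  c[9] = d·G[:,9] = (11000100001010011011000011)·(00000100000000000000000000) mod 2 = 0+0+0+0+0+1+0+0+0+0+0+0+0+0+0+0+0+0+0+0+0+0+0+0+0+0 mod 2 = 1
  c[10] = d·G[:,10] = (11000100001010011011000011)·(00000010000000000000000000) mod 2 = 0+0+0+0+0+0+0+0+0+0+0+0+0+0+0+0+0+0+0+0+0+0+0+0+0+0 mod 2 = 0
  c[11] = d·G[:,11] = (11000100001010011011000011)·(00000001000000000000000000) mod 2 = 0+0+0+0+0+0+0+0+0+0+0+0+0+0+0+0+0+0+0+0+0+0+0+0+0+0 mod 2 = 0
  c[12] = d·G[:,12] = (11000100001010011011000011)·(00000000100000000000000000) mod 2 = 0+0+0+0+0+0+0+0+0+0+0+0+0+0+0+0+0+0+0+0+0+0+0+0+0+0 mod 2 = 0
  c[13] = d·G[:,13] = (11000100001010011011000011)·(00000000010000000000000000) mod 2 = 0+0+0+0+0+0+0+0+0+0+0+0+0+0+0+0+0+0+0+0+0+0+0+0+0+0 mod 2 = 0
  c[14] = d·G[:,14] = (11000100001010011011000011)·(00000000001000000000000000) mod 2 = 0+0+0+0+0+0+0+0+0+0+1+0+0+0+0+0+0+0+0+0+0+0+0+0+0+0 mod 2 = 1
  c[15] = d·G[:,15] = (11000100001010011011000011)·(00000000000111111111111111) mod 2 = 0+0+0+0+0+0+0+0+0+0+0+0+1+0+0+1+1+0+1+1+0+0+0+0+1+1 mod 2 = 1
  c[16] = d·G[:,16] = (11000100001010011011000011)·(00000000000100000000000000) mod 2 = 0+0+0+0+0+0+0+0+0+0+0+0+0+0+0+0+0+0+0+0+0+0+0+0+0+0 mod 2 = 0
  c[17] = d·G[:,17] = (11000100001010011011000011)·(00000000000010000000000000) mod 2 = 0+0+0+0+0+0+0+0+0+0+0+0+1+0+0+0+0+0+0+0+0+0+0+0+0+0 mod 2 = 1
  c[18] = d·G[:,18] = (11000100001010011011000011)·(00000000000001000000000000) mod 2 = 0+0+0+0+0+0+0+0+0+0+0+0+0+0+0+0+0+0+0+0+0+0+0+0+0+0 mod 2 = 0
  c[19] = d·G[:,19] = (11000100001010011011000011)·(00000000000000100000000000) mod 2 = 0+0+0+0+0+0+0+0+0+0+0+0+0+0+0+0+0+0+0+0+0+0+0+0+0+0 mod 2 = 0
  c[20] = d·G[:,20] = (11000100001010011011000011)·(00000000000000010000000000) mod 2 = 0+0+0+0+0+0+0+0+0+0+0+0+0+0+0+1+0+0+0+0+0+0+0+0+0+0 mod 2 = 1
  c[21] = d·G[:,21] = (11000100001010011011000011)·(00000000000000001000000000) mod 2 = 0+0+0+0+0+0+0+0+0+0+0+0+0+0+0+0+1+0+0+0+0+0+0+0+0+0 mod 2 = 1
  c[22] = d·G[:,22] = (11000100001010011011000011)·(00000000000000000100000000) mod 2 = 0+0+0+0+0+0+0+0+0+0+0+0+0+0+0+0+0+0+0+0+0+0+0+0+0+0 mod 2 = 0
  c[23] = d·G[:,23] = (11000100001010011011000011)·(00000000000000000010000000) mod 2 = 0+0+0+0+0+0+0+0+0+0+0+0+0+0+0+0+0+0+1+0+0+0+0+0+0+0 mod 2 = 1
  c[24] = d·G[:,24] = (11000100001010011011000011)·(00000000000000000001000000) mod 2 = 0+0+0+0+0+0+0+0+0+0+0+0+0+0+0+0+0+0+0+1+0+0+0+0+0+0 mod 2 = 1
  c[25] = d·G[:,25] = (11000100001010011011000011)·(00000000000000000000100000) mod 2 = 0+0+0+0+0+0+0+0+0+0+0+0+0+0+0+0+0+0+0+0+0+0+0+0+0+0 mod 2 = 0
  c[26] = d·G[:,26] = (11000100001010011011000011)·(00000000000000000000010000) mod 2 = 0+0+0+0+0+0+0+0+0+0+0+0+0+0+0+0+0+0+0+0+0+0+0+0+0+0 mod 2 = 0
  c[27] = d·G[:,27] = (11000100001010011011000011)·(00000000000000000000001000) mod 2 = 0+0+0+0+0+0+0+0+0+0+0+0+0+0+0+0+0+0+0+0+0+0+0+0+0+0 mod 2 = 0
  c[28] = d·G[:,28] = (11000100001010011011000011)·(00000000000000000000000100) mod 2 = 0+0+0+0+0+0+0+0+0+0+0+0+0+0+0+0+0+0+0+0+0+0+0+0+0+0 mod 2 = 0
  c[29] = d·G[:,29] = (11000100001010011011000011)·(00000000000000000000000010) mod 2 = 0+0+0+0+0+0+0+0+0+0+0+0+0+0+0+0+0+0+0+0+0+0+0+0+1+0 mod 2 = 1
  c[30] = d·G[:,30] = (11000100001010011011000011)·(00000000000000000000000001) mod 2 = 0+0+0+0+0+0+0+0+0+0+0+0+0+0+0+0+0+0+0+0+0+0+0+0+0+1 mod 2 = 1
Codeword = 0110100001000011010011011000011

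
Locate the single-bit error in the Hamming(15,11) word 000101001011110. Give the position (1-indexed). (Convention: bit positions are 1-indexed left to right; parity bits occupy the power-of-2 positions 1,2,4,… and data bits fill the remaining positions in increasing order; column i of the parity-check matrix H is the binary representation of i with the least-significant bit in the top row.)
Syndrome s = H · r^T (mod 2), r = 000101001011110:
  s[0] = (101010101010101)·(000101001011110) mod 2 = 0+0+0+0+0+0+0+0+1+0+1+0+1+0+0 mod 2 = 1
  s[1] = (011001100110011)·(000101001011110) mod 2 = 0+0+0+0+0+1+0+0+0+0+1+0+0+1+0 mod 2 = 1
  s[2] = (000111100001111)·(000101001011110) mod 2 = 0+0+0+1+0+1+0+0+0+0+0+1+1+1+0 mod 2 = 1
  s[3] = (000000011111111)·(000101001011110) mod 2 = 0+0+0+0+0+0+0+0+1+0+1+1+1+1+0 mod 2 = 1
Syndrome = 1111
Column i of H is the binary representation of i, so the syndrome is the binary index of the flipped bit.
Read s = 1111 with s[0] as LSB: 1·2^0 + 1·2^1 + 1·2^2 + 1·2^3 = 15.
Error is at bit position 15.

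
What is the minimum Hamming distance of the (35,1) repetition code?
d_min = 35 (the only two codewords are 0…0 and 1…1, differing in all 35 positions).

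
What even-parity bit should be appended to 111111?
Sum of data bits: 1+1+1+1+1+1 = 6.
6 mod 2 = 0, so parity bit = 0.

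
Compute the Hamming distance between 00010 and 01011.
XOR = 01001, count of 1s = 2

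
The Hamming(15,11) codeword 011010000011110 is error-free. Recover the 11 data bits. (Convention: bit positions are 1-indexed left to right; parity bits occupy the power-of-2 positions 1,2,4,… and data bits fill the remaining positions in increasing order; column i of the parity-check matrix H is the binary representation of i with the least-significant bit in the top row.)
Parity bits occupy power-of-2 positions; data bits are at positions {3,5,6,7,9,10,11,12,13,14,15} (1-indexed).
Extract: c[3]=1 c[5]=1 c[6]=0 c[7]=0 c[9]=0 c[10]=0 c[11]=1 c[12]=1 c[13]=1 c[14]=1 c[15]=0
Data = 11000011110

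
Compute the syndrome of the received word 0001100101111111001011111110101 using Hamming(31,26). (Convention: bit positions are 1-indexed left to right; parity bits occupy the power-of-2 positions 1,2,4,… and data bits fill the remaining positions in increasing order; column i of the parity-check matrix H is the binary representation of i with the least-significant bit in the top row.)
Syndrome s = H · r^T (mod 2), r = 0001100101111111001011111110101:
  s[0] = (1010101010101010101010101010101)·(0001100101111111001011111110101) mod 2 = 0+0+0+0+1+0+0+0+0+0+1+0+1+0+1+0+0+0+1+0+1+0+1+0+1+0+1+0+1+0+1 mod 2 = 1
  s[1] = (0110011001100110011001100110011)·(0001100101111111001011111110101) mod 2 = 0+0+0+0+0+0+0+0+0+1+1+0+0+1+1+0+0+0+1+0+0+1+1+0+0+1+1+0+0+0+1 mod 2 = 0
  s[2] = (0001111000011110000111100001111)·(0001100101111111001011111110101) mod 2 = 0+0+0+1+1+0+0+0+0+0+0+1+1+1+1+0+0+0+0+0+1+1+1+0+0+0+0+0+1+0+1 mod 2 = 1
  s[3] = (0000000111111110000000011111111)·(0001100101111111001011111110101) mod 2 = 0+0+0+0+0+0+0+1+0+1+1+1+1+1+1+0+0+0+0+0+0+0+0+1+1+1+1+0+1+0+1 mod 2 = 1
  s[4] = (0000000000000001111111111111111)·(0001100101111111001011111110101) mod 2 = 0+0+0+0+0+0+0+0+0+0+0+0+0+0+0+1+0+0+1+0+1+1+1+1+1+1+1+0+1+0+1 mod 2 = 1
Syndrome = 10111
Non-zero syndrome: error at position 29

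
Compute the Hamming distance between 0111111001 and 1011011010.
XOR = 1100100011, count of 1s = 5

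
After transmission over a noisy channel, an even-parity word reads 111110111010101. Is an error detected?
Sum of received bits: 1+1+1+1+1+0+1+1+1+0+1+0+1+0+1 = 11; 11 mod 2 = 1. Result is 1 ≠ 0 → error detected.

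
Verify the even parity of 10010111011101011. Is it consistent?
Sum of all bits: 1+0+0+1+0+1+1+1+0+1+1+1+0+1+0+1+1 = 11; 11 mod 2 = 1. Result is 1 → parity error detected.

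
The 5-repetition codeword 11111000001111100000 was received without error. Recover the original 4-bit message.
Split into 5-bit blocks: 11111 00000 11111 00000
Data = 1010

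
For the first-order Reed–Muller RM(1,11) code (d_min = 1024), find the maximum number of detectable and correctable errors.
Detection only: up to d_min − 1 = 1023 errors.
Correction: up to ⌊(d_min − 1)/2⌋ = ⌊1023/2⌋ = 511 errors.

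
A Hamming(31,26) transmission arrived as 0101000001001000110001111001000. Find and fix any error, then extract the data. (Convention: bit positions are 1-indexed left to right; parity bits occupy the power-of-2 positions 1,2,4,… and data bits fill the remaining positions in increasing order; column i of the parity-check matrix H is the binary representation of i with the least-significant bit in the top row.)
Syndrome s = H · r^T (mod 2), r = 0101000001001000110001111001000:
  s[0] = (1010101010101010101010101010101)·(0101000001001000110001111001000) mod 2 = 0+0+0+0+0+0+0+0+0+0+0+0+1+0+0+0+1+0+0+0+0+0+1+0+1+0+0+0+0+0+0 mod 2 = 0
  s[1] = (0110011001100110011001100110011)·(0101000001001000110001111001000) mod 2 = 0+1+0+0+0+0+0+0+0+1+0+0+0+0+0+0+0+1+0+0+0+1+1+0+0+0+0+0+0+0+0 mod 2 = 1
  s[2] = (0001111000011110000111100001111)·(0101000001001000110001111001000) mod 2 = 0+0+0+1+0+0+0+0+0+0+0+0+1+0+0+0+0+0+0+0+0+1+1+0+0+0+0+1+0+0+0 mod 2 = 1
  s[3] = (0000000111111110000000011111111)·(0101000001001000110001111001000) mod 2 = 0+0+0+0+0+0+0+0+0+1+0+0+1+0+0+0+0+0+0+0+0+0+0+1+1+0+0+1+0+0+0 mod 2 = 1
  s[4] = (0000000000000001111111111111111)·(0101000001001000110001111001000) mod 2 = 0+0+0+0+0+0+0+0+0+0+0+0+0+0+0+0+1+1+0+0+0+1+1+1+1+0+0+1+0+0+0 mod 2 = 1
Syndrome = 01111
Column 30 of H equals this syndrome → error at bit 30 (1-indexed).
Flip bit 30: 0101000001001000110001111001000 → 0101000001001000110001111001010
Extract data bits at positions {3,5,6,7,9,10,11,12,13,14,15,17,18,19,20,21,22,23,24,25,26,27,28,29,30,31}: 00000100100110001111001010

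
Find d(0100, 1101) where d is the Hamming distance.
XOR = 1001, count of 1s = 2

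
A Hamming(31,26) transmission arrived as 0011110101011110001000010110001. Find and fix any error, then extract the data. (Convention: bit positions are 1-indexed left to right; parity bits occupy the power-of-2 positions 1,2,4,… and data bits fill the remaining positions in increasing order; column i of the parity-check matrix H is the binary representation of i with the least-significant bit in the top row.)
Syndrome s = H · r^T (mod 2), r = 0011110101011110001000010110001:
  s[0] = (1010101010101010101010101010101)·(0011110101011110001000010110001) mod 2 = 0+0+1+0+1+0+0+0+0+0+0+0+1+0+1+0+0+0+1+0+0+0+0+0+0+0+1+0+0+0+1 mod 2 = 1
  s[1] = (0110011001100110011001100110011)·(0011110101011110001000010110001) mod 2 = 0+0+1+0+0+1+0+0+0+1+0+0+0+1+1+0+0+0+1+0+0+0+0+0+0+1+1+0+0+0+1 mod 2 = 1
  s[2] = (0001111000011110000111100001111)·(0011110101011110001000010110001) mod 2 = 0+0+0+1+1+1+0+0+0+0+0+1+1+1+1+0+0+0+0+0+0+0+0+0+0+0+0+0+0+0+1 mod 2 = 0
  s[3] = (0000000111111110000000011111111)·(0011110101011110001000010110001) mod 2 = 0+0+0+0+0+0+0+1+0+1+0+1+1+1+1+0+0+0+0+0+0+0+0+1+0+1+1+0+0+0+1 mod 2 = 0
  s[4] = (0000000000000001111111111111111)·(0011110101011110001000010110001) mod 2 = 0+0+0+0+0+0+0+0+0+0+0+0+0+0+0+0+0+0+1+0+0+0+0+1+0+1+1+0+0+0+1 mod 2 = 1
Syndrome = 11001
Column 19 of H equals this syndrome → error at bit 19 (1-indexed).
Flip bit 19: 0011110101011110001000010110001 → 0011110101011110000000010110001
Extract data bits at positions {3,5,6,7,9,10,11,12,13,14,15,17,18,19,20,21,22,23,24,25,26,27,28,29,30,31}: 11100101111000000010110001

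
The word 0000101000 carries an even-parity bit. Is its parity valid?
Sum of all bits: 0+0+0+0+1+0+1+0+0+0 = 2; 2 mod 2 = 0. Result is 0 → valid parity.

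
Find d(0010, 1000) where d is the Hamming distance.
XOR = 1010, count of 1s = 2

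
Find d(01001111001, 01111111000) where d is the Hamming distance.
XOR = 00110000001, count of 1s = 3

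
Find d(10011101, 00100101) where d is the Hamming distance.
XOR = 10111000, count of 1s = 4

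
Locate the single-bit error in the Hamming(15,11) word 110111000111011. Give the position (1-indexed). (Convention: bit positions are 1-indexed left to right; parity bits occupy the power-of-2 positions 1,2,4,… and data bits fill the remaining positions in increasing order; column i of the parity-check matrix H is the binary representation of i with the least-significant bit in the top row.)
Syndrome s = H · r^T (mod 2), r = 110111000111011:
  s[0] = (101010101010101)·(110111000111011) mod 2 = 1+0+0+0+1+0+0+0+0+0+1+0+0+0+1 mod 2 = 0
  s[1] = (011001100110011)·(110111000111011) mod 2 = 0+1+0+0+0+1+0+0+0+1+1+0+0+1+1 mod 2 = 0
  s[2] = (000111100001111)·(110111000111011) mod 2 = 0+0+0+1+1+1+0+0+0+0+0+1+0+1+1 mod 2 = 0
  s[3] = (000000011111111)·(110111000111011) mod 2 = 0+0+0+0+0+0+0+0+0+1+1+1+0+1+1 mod 2 = 1
Syndrome = 0001
Column i of H is the binary representation of i, so the syndrome is the binary index of the flipped bit.
Read s = 0001 with s[0] as LSB: 0·2^0 + 0·2^1 + 0·2^2 + 1·2^3 = 8.
Error is at bit position 8.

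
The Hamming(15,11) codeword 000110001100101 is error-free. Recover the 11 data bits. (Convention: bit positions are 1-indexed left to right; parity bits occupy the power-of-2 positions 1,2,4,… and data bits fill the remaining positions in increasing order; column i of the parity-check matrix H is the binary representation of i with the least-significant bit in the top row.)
Parity bits occupy power-of-2 positions; data bits are at positions {3,5,6,7,9,10,11,12,13,14,15} (1-indexed).
Extract: c[3]=0 c[5]=1 c[6]=0 c[7]=0 c[9]=1 c[10]=1 c[11]=0 c[12]=0 c[13]=1 c[14]=0 c[15]=1
Data = 01001100101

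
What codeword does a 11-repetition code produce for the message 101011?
Repeat each bit 11× and concatenate:
1→11111111111  0→00000000000  1→11111111111  0→00000000000  1→11111111111  1→11111111111
Codeword = 111111111110000000000011111111111000000000001111111111111111111111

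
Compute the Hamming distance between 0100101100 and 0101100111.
XOR = 0001001011, count of 1s = 4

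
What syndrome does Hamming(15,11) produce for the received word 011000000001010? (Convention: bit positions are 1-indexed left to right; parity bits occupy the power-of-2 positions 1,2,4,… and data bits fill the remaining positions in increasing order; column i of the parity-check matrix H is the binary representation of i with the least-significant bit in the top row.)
Syndrome s = H · r^T (mod 2), r = 011000000001010:
  s[0] = (101010101010101)·(011000000001010) mod 2 = 0+0+1+0+0+0+0+0+0+0+0+0+0+0+0 mod 2 = 1
  s[1] = (011001100110011)·(011000000001010) mod 2 = 0+1+1+0+0+0+0+0+0+0+0+0+0+1+0 mod 2 = 1
  s[2] = (000111100001111)·(011000000001010) mod 2 = 0+0+0+0+0+0+0+0+0+0+0+1+0+1+0 mod 2 = 0
  s[3] = (000000011111111)·(011000000001010) mod 2 = 0+0+0+0+0+0+0+0+0+0+0+1+0+1+0 mod 2 = 0
Syndrome = 1100
Non-zero syndrome: error at position 3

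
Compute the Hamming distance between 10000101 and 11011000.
XOR = 01011101, count of 1s = 5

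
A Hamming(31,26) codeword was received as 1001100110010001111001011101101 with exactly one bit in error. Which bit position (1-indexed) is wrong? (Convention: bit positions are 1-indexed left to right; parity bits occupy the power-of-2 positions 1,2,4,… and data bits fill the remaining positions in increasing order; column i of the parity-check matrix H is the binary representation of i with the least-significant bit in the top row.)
Syndrome s = H · r^T (mod 2), r = 1001100110010001111001011101101:
  s[0] = (1010101010101010101010101010101)·(1001100110010001111001011101101) mod 2 = 1+0+0+0+1+0+0+0+1+0+0+0+0+0+0+0+1+0+1+0+0+0+0+0+1+0+0+0+1+0+1 mod 2 = 0
  s[1] = (0110011001100110011001100110011)·(1001100110010001111001011101101) mod 2 = 0+0+0+0+0+0+0+0+0+0+0+0+0+0+0+0+0+1+1+0+0+1+0+0+0+1+0+0+0+0+1 mod 2 = 1
  s[2] = (0001111000011110000111100001111)·(1001100110010001111001011101101) mod 2 = 0+0+0+1+1+0+0+0+0+0+0+1+0+0+0+0+0+0+0+0+0+1+0+0+0+0+0+1+1+0+1 mod 2 = 1
  s[3] = (0000000111111110000000011111111)·(1001100110010001111001011101101) mod 2 = 0+0+0+0+0+0+0+1+1+0+0+1+0+0+0+0+0+0+0+0+0+0+0+1+1+1+0+1+1+0+1 mod 2 = 1
  s[4] = (0000000000000001111111111111111)·(1001100110010001111001011101101) mod 2 = 0+0+0+0+0+0+0+0+0+0+0+0+0+0+0+1+1+1+1+0+0+1+0+1+1+1+0+1+1+0+1 mod 2 = 1
Syndrome = 01111
Column i of H is the binary representation of i, so the syndrome is the binary index of the flipped bit.
Read s = 01111 with s[0] as LSB: 0·2^0 + 1·2^1 + 1·2^2 + 1·2^3 + 1·2^4 = 30.
Error is at bit position 30.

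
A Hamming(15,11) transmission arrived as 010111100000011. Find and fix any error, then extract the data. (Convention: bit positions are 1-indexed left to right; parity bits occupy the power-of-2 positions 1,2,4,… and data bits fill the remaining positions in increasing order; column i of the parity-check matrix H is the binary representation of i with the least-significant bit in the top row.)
Syndrome s = H · r^T (mod 2), r = 010111100000011:
  s[0] = (101010101010101)·(010111100000011) mod 2 = 0+0+0+0+1+0+1+0+0+0+0+0+0+0+1 mod 2 = 1
  s[1] = (011001100110011)·(010111100000011) mod 2 = 0+1+0+0+0+1+1+0+0+0+0+0+0+1+1 mod 2 = 1
  s[2] = (000111100001111)·(010111100000011) mod 2 = 0+0+0+1+1+1+1+0+0+0+0+0+0+1+1 mod 2 = 0
  s[3] = (000000011111111)·(010111100000011) mod 2 = 0+0+0+0+0+0+0+0+0+0+0+0+0+1+1 mod 2 = 0
Syndrome = 1100
Column 3 of H equals this syndrome → error at bit 3 (1-indexed).
Flip bit 3: 010111100000011 → 011111100000011
Extract data bits at positions {3,5,6,7,9,10,11,12,13,14,15}: 11110000011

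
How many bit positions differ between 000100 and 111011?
XOR = 111111, count of 1s = 6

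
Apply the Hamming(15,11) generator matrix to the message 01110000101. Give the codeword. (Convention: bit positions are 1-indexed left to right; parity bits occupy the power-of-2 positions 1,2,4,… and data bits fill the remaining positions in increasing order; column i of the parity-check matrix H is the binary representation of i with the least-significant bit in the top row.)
Codeword c = d · G (mod 2), d = 01110000101:
  c[0] = d·G[:,0] = (01110000101)·(11011010101) mod 2 = 0+1+0+1+0+0+0+0+1+0+1 mod 2 = 0
  c[1] = d·G[:,1] = (01110000101)·(10110110011) mod 2 = 0+0+1+1+0+0+0+0+0+0+1 mod 2 = 1
  c[2] = d·G[:,2] = (01110000101)·(10000000000) mod 2 = 0+0+0+0+0+0+0+0+0+0+0 mod 2 = 0
  c[3] = d·G[:,3] = (01110000101)·(01110001111) mod 2 = 0+1+1+1+0+0+0+0+1+0+1 mod 2 = 1
  c[4] = d·G[:,4] = (01110000101)·(01000000000) mod 2 = 0+1+0+0+0+0+0+0+0+0+0 mod 2 = 1
  c[5] = d·G[:,5] = (01110000101)·(00100000000) mod 2 = 0+0+1+0+0+0+0+0+0+0+0 mod 2 = 1
  c[6] = d·G[:,6] = (01110000101)·(00010000000) mod 2 = 0+0+0+1+0+0+0+0+0+0+0 mod 2 = 1
  c[7] = d·G[:,7] = (01110000101)·(00001111111) mod 2 = 0+0+0+0+0+0+0+0+1+0+1 mod 2 = 0
  c[8] = d·G[:,8] = (01110000101)·(00001000000) mod 2 = 0+0+0+0+0+0+0+0+0+0+0 mod 2 = 0
  c[9] = d·G[:,9] = (01110000101)·(00000100000) mod 2 = 0+0+0+0+0+0+0+0+0+0+0 mod 2 = 0
  c[10] = d·G[:,10] = (01110000101)·(00000010000) mod 2 = 0+0+0+0+0+0+0+0+0+0+0 mod 2 = 0
  c[11] = d·G[:,11] = (01110000101)·(00000001000) mod 2 = 0+0+0+0+0+0+0+0+0+0+0 mod 2 = 0
  c[12] = d·G[:,12] = (01110000101)·(00000000100) mod 2 = 0+0+0+0+0+0+0+0+1+0+0 mod 2 = 1
  c[13] = d·G[:,13] = (01110000101)·(00000000010) mod 2 = 0+0+0+0+0+0+0+0+0+0+0 mod 2 = 0
  c[14] = d·G[:,14] = (01110000101)·(00000000001) mod 2 = 0+0+0+0+0+0+0+0+0+0+1 mod 2 = 1
Codeword = 010111100000101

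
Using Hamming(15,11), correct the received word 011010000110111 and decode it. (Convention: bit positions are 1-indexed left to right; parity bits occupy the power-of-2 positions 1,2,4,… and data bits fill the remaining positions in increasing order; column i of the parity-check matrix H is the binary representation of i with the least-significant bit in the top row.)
Syndrome s = H · r^T (mod 2), r = 011010000110111:
  s[0] = (101010101010101)·(011010000110111) mod 2 = 0+0+1+0+1+0+0+0+0+0+1+0+1+0+1 mod 2 = 1
  s[1] = (011001100110011)·(011010000110111) mod 2 = 0+1+1+0+0+0+0+0+0+1+1+0+0+1+1 mod 2 = 0
  s[2] = (000111100001111)·(011010000110111) mod 2 = 0+0+0+0+1+0+0+0+0+0+0+0+1+1+1 mod 2 = 0
  s[3] = (000000011111111)·(011010000110111) mod 2 = 0+0+0+0+0+0+0+0+0+1+1+0+1+1+1 mod 2 = 1
Syndrome = 1001
Column 9 of H equals this syndrome → error at bit 9 (1-indexed).
Flip bit 9: 011010000110111 → 011010001110111
Extract data bits at positions {3,5,6,7,9,10,11,12,13,14,15}: 11001110111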